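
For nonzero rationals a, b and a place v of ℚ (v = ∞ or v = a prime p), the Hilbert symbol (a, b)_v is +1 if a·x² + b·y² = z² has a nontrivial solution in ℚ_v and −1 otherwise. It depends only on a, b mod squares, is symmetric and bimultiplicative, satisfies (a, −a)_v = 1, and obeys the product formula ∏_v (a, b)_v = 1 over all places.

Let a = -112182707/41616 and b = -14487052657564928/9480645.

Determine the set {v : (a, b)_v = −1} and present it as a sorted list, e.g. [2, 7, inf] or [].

Mod squares: a ≡ -13547, b ≡ -31465. Check v ∈ {∞, 2, 3, 5, 7, 13, 17, 19, 23, 29, 31}.
v=29: a=29^0·(≡23), b=29^1·(≡27) mod 29; (23|29)=+1, (27|29)=-1; (−1)^{0·1·14}·(+1)^1·(-1)^0 = +1.
v=13: a=13^2·(≡1), b=13^0·(≡8) mod 13; (1|13)=+1, (8|13)=-1; (−1)^{2·0·6}·(+1)^0·(-1)^2 = +1.
v=23: a=23^1·(≡1), b=23^2·(≡17) mod 23; (1|23)=+1, (17|23)=-1; (−1)^{1·2·11}·(+1)^2·(-1)^1 = -1.
v=∞: -13547 < 0 and -31465 < 0  ⇒  (a,b)_∞ = -1.
v=2: v_2(a)=-4, v_2(b)=8; units ≡ 5, 7 (mod 8); ε·ε+αω+βω = 0·1+-4·0+8·1 ≡ 0  ⇒  (a,b)_2 = +1.
v=17: a=17^-2·(≡9), b=17^-2·(≡2) mod 17; (9|17)=+1, (2|17)=+1; (−1)^{-2·-2·8}·(+1)^-2·(+1)^-2 = +1.
v=7: a=7^2·(≡5), b=7^3·(≡6) mod 7; (5|7)=-1, (6|7)=-1; (−1)^{2·3·3}·(-1)^3·(-1)^2 = -1.
v=19: a=19^1·(≡5), b=19^2·(≡12) mod 19; (5|19)=+1, (12|19)=-1; (−1)^{1·2·9}·(+1)^2·(-1)^1 = -1.
v=31: a=31^1·(≡8), b=31^3·(≡5) mod 31; (8|31)=+1, (5|31)=+1; (−1)^{1·3·15}·(+1)^3·(+1)^1 = -1.
v=5: a=5^0·(≡3), b=5^-1·(≡3) mod 5; (3|5)=-1, (3|5)=-1; (−1)^{0·-1·2}·(-1)^-1·(-1)^0 = -1.
v=3: a=3^-2·(≡1), b=3^-8·(≡2) mod 3; (1|3)=+1, (2|3)=-1; (−1)^{-2·-8·1}·(+1)^-8·(-1)^-2 = +1.
(-13547, -31465 / ℚ) ramifies at {5, 7, 19, 23, 31, ∞}: a division algebra.

[5, 7, 19, 23, 31, inf]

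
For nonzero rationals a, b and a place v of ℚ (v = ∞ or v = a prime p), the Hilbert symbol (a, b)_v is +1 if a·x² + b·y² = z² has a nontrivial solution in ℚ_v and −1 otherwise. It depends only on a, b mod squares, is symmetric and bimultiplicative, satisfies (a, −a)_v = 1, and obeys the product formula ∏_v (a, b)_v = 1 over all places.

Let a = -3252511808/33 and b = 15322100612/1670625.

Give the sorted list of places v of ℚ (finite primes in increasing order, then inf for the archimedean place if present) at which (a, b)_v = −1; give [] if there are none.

[7, 11, 13, 17]

Mod squares: a ≡ -561, b ≡ 969969. Check v ∈ {∞, 2, 3, 5, 7, 11, 13, 17, 19}.
v=3: a=3^-1·(≡2), b=3^-5·(≡1) mod 3; (2|3)=-1, (1|3)=+1; (−1)^{-1·-5·1}·(-1)^-5·(+1)^-1 = +1.
v=5: a=5^0·(≡4), b=5^-4·(≡4) mod 5; (4|5)=+1, (4|5)=+1; (−1)^{0·-4·2}·(+1)^-4·(+1)^0 = +1.
v=19: a=19^2·(≡16), b=19^5·(≡9) mod 19; (16|19)=+1, (9|19)=+1; (−1)^{2·5·9}·(+1)^5·(+1)^2 = +1.
v=∞: -561 < 0 and 969969 > 0  ⇒  (a,b)_∞ = +1.
v=11: a=11^-1·(≡5), b=11^-1·(≡3) mod 11; (5|11)=+1, (3|11)=+1; (−1)^{-1·-1·5}·(+1)^-1·(+1)^-1 = -1.
v=2: v_2(a)=6, v_2(b)=2; units ≡ 7, 1 (mod 8); ε·ε+αω+βω = 1·0+6·0+2·0 ≡ 0  ⇒  (a,b)_2 = +1.
v=7: a=7^2·(≡6), b=7^1·(≡4) mod 7; (6|7)=-1, (4|7)=+1; (−1)^{2·1·3}·(-1)^1·(+1)^2 = -1.
v=17: a=17^1·(≡2), b=17^1·(≡3) mod 17; (2|17)=+1, (3|17)=-1; (−1)^{1·1·8}·(+1)^1·(-1)^1 = -1.
v=13: a=13^2·(≡7), b=13^1·(≡2) mod 13; (7|13)=-1, (2|13)=-1; (−1)^{2·1·6}·(-1)^1·(-1)^2 = -1.
|Ram(-561, 969969)| = 4, even; anisotropic at {7, 11, 13, 17}.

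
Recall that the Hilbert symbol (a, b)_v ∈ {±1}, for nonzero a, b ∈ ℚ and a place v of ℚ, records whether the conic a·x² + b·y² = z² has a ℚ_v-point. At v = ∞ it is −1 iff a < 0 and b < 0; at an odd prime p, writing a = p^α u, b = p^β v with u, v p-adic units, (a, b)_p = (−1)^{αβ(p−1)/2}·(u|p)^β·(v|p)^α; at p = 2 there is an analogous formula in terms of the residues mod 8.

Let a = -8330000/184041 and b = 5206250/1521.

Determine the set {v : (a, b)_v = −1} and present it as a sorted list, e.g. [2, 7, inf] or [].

(a, b) ≡ (-17, 170) mod (ℚ^×)²; places V = {2, 3, 5, 7, 11, 13, 17, ∞}.
(a,b)_13: α=-2, u≡1; β=-2, v≡4 (mod 13); (1|13)=+1, (4|13)=+1; sign (−1)^0·+1^-2·+1^-2 = +1.
(a,b)_7: α=2, u≡4; β=2, v≡2 (mod 7); (4|7)=+1, (2|7)=+1; sign (−1)^0·+1^2·+1^2 = +1.
(a,b)_∞: sgn(-17)=−, sgn(170)=+, so +1.
(a,b)_17: α=1, u≡9; β=1, v≡10 (mod 17); (9|17)=+1, (10|17)=-1; sign (−1)^0·+1^1·-1^1 = -1.
(a,b)_2: α=4, β=1; u≡7, v≡5 (mod 8); ε(u)ε(v)=1·0, αω(v)=4·1, βω(u)=1·0; sum ≡ 0  ⇒  +1.
(a,b)_3: α=-2, u≡1; β=-2, v≡2 (mod 3); (1|3)=+1, (2|3)=-1; sign (−1)^0·+1^-2·-1^-2 = +1.
(a,b)_11: α=-2, u≡1; β=0, v≡9 (mod 11); (1|11)=+1, (9|11)=+1; sign (−1)^0·+1^0·+1^-2 = +1.
(a,b)_5: α=4, u≡2; β=5, v≡1 (mod 5); (2|5)=-1, (1|5)=+1; sign (−1)^0·-1^5·+1^4 = -1.
(-17, 170 / ℚ) ramifies at {5, 17}: a division algebra.

[5, 17]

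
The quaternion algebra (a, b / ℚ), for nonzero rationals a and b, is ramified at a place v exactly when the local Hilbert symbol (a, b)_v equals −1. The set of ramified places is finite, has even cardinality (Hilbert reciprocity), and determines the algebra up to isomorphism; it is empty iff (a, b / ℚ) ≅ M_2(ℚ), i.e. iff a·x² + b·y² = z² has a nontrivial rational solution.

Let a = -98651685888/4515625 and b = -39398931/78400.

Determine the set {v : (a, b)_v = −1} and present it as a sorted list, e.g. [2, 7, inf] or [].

[13, 23, 31, inf]

(a, b) ≡ (-2697, -299) mod (ℚ^×)²; places V = {2, 3, 5, 7, 11, 13, 17, 23, 29, 31, ∞}.
(a,b)_7: α=2, u≡5; β=-2, v≡4 (mod 7); (5|7)=-1, (4|7)=+1; sign (−1)^0·-1^-2·+1^2 = +1.
(a,b)_29: α=1, u≡5; β=0, v≡16 (mod 29); (5|29)=+1, (16|29)=+1; sign (−1)^0·+1^0·+1^1 = +1.
(a,b)_31: α=1, u≡24; β=0, v≡23 (mod 31); (24|31)=-1, (23|31)=-1; sign (−1)^0·-1^0·-1^1 = -1.
(a,b)_5: α=-6, u≡3; β=-2, v≡4 (mod 5); (3|5)=-1, (4|5)=+1; sign (−1)^0·-1^-2·+1^-6 = +1.
(a,b)_17: α=-2, u≡14; β=0, v≡5 (mod 17); (14|17)=-1, (5|17)=-1; sign (−1)^0·-1^0·-1^-2 = +1.
(a,b)_13: α=0, u≡5; β=1, v≡12 (mod 13); (5|13)=-1, (12|13)=+1; sign (−1)^0·-1^1·+1^0 = -1.
(a,b)_3: α=7, u≡1; β=2, v≡1 (mod 3); (1|3)=+1, (1|3)=+1; sign (−1)^0·+1^2·+1^7 = +1.
(a,b)_23: α=0, u≡11; β=1, v≡7 (mod 23); (11|23)=-1, (7|23)=-1; sign (−1)^0·-1^1·-1^0 = -1.
(a,b)_11: α=0, u≡9; β=4, v≡5 (mod 11); (9|11)=+1, (5|11)=+1; sign (−1)^0·+1^4·+1^0 = +1.
(a,b)_∞: sgn(-2697)=−, sgn(-299)=−, so -1.
(a,b)_2: α=10, β=-6; u≡7, v≡5 (mod 8); ε(u)ε(v)=1·0, αω(v)=10·1, βω(u)=-6·0; sum ≡ 0  ⇒  +1.
|Ram(-2697, -299)| = 4, even; anisotropic at {13, 23, 31, ∞}.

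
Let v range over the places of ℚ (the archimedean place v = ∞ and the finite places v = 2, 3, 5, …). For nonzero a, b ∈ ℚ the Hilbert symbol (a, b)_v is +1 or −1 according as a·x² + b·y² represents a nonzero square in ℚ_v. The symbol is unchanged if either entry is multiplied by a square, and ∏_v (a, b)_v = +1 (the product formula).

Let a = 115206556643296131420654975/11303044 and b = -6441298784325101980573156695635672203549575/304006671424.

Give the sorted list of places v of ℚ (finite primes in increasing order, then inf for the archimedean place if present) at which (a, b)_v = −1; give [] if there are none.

(a, b) ≡ (2639, -5355343) mod (ℚ^×)²; places V = {2, 3, 5, 7, 13, 17, 23, 29, 31, 37, 41, ∞}.
(a,b)_37: α=2, u≡27; β=3, v≡31 (mod 37); (27|37)=+1, (31|37)=-1; sign (−1)^0·+1^3·-1^2 = +1.
(a,b)_41: α=-4, u≡3; β=-6, v≡33 (mod 41); (3|41)=-1, (33|41)=+1; sign (−1)^0·-1^-6·+1^-4 = +1.
(a,b)_2: α=-2, β=-6; u≡7, v≡1 (mod 8); ε(u)ε(v)=1·0, αω(v)=-2·0, βω(u)=-6·0; sum ≡ 0  ⇒  +1.
(a,b)_29: α=3, u≡6; β=5, v≡22 (mod 29); (6|29)=+1, (22|29)=+1; sign (−1)^0·+1^5·+1^3 = +1.
(a,b)_3: α=6, u≡2; β=10, v≡2 (mod 3); (2|3)=-1, (2|3)=-1; sign (−1)^0·-1^10·-1^6 = +1.
(a,b)_17: α=4, u≡15; β=6, v≡14 (mod 17); (15|17)=+1, (14|17)=-1; sign (−1)^0·+1^6·-1^4 = +1.
(a,b)_5: α=2, u≡1; β=2, v≡3 (mod 5); (1|5)=+1, (3|5)=-1; sign (−1)^0·+1^2·-1^2 = +1.
(a,b)_31: α=2, u≡28; β=3, v≡2 (mod 31); (28|31)=+1, (2|31)=+1; sign (−1)^0·+1^3·+1^2 = +1.
(a,b)_13: α=1, u≡5; β=4, v≡2 (mod 13); (5|13)=-1, (2|13)=-1; sign (−1)^0·-1^4·-1^1 = -1.
(a,b)_23: α=2, u≡22; β=3, v≡21 (mod 23); (22|23)=-1, (21|23)=-1; sign (−1)^0·-1^3·-1^2 = -1.
(a,b)_∞: sgn(2639)=+, sgn(-5355343)=−, so +1.
(a,b)_7: α=3, u≡5; β=5, v≡2 (mod 7); (5|7)=-1, (2|7)=+1; sign (−1)^1·-1^5·+1^3 = +1.
(2639, -5355343 / ℚ) ramifies at {13, 23}: a division algebra.

[13, 23]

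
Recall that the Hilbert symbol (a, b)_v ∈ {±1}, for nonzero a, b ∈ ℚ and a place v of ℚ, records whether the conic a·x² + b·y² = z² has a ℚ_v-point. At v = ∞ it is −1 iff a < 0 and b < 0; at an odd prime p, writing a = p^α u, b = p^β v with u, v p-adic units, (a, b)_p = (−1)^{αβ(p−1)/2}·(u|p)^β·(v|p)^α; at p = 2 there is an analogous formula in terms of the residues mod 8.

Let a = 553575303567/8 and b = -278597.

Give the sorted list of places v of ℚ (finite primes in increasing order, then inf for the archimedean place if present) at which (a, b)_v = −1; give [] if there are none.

Mod squares: a ≡ 13668526014, b ≡ -278597. Check v ∈ {∞, 2, 3, 11, 13, 17, 19, 31, 37, 43}.
v=17: a=17^1·(≡1), b=17^0·(≡16) mod 17; (1|17)=+1, (16|17)=+1; (−1)^{1·0·8}·(+1)^0·(+1)^1 = +1.
v=43: a=43^1·(≡1), b=43^1·(≡14) mod 43; (1|43)=+1, (14|43)=+1; (−1)^{1·1·21}·(+1)^1·(+1)^1 = -1.
v=11: a=11^1·(≡8), b=11^1·(≡6) mod 11; (8|11)=-1, (6|11)=-1; (−1)^{1·1·5}·(-1)^1·(-1)^1 = -1.
v=19: a=19^1·(≡8), b=19^1·(≡5) mod 19; (8|19)=-1, (5|19)=+1; (−1)^{1·1·9}·(-1)^1·(+1)^1 = +1.
v=∞: 13668526014 > 0 and -278597 < 0  ⇒  (a,b)_∞ = +1.
v=2: v_2(a)=-3, v_2(b)=0; units ≡ 7, 3 (mod 8); ε·ε+αω+βω = 1·1+-3·1+0·0 ≡ 0  ⇒  (a,b)_2 = +1.
v=13: a=13^1·(≡2), b=13^0·(≡6) mod 13; (2|13)=-1, (6|13)=-1; (−1)^{1·0·6}·(-1)^0·(-1)^1 = -1.
v=31: a=31^1·(≡14), b=31^1·(≡3) mod 31; (14|31)=+1, (3|31)=-1; (−1)^{1·1·15}·(+1)^1·(-1)^1 = +1.
v=3: a=3^5·(≡2), b=3^0·(≡1) mod 3; (2|3)=-1, (1|3)=+1; (−1)^{5·0·1}·(-1)^0·(+1)^5 = +1.
v=37: a=37^1·(≡11), b=37^0·(≡13) mod 37; (11|37)=+1, (13|37)=-1; (−1)^{1·0·18}·(+1)^0·(-1)^1 = -1.
Ram(13668526014, -278597) = {11, 13, 37, 43}; no ℚ_11-point on the conic.

[11, 13, 37, 43]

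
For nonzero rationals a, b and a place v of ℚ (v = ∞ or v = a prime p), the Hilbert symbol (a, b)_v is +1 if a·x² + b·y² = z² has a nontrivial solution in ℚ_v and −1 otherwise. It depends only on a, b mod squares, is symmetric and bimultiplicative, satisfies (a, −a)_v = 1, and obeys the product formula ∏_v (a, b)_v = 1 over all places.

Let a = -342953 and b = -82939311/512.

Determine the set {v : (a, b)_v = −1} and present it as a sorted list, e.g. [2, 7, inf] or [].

(a, b) ≡ (-342953, -376142) mod (ℚ^×)²; places V = {2, 3, 7, 13, 17, 23, 31, 37, ∞}.
(a,b)_17: α=0, u≡5; β=1, v≡15 (mod 17); (5|17)=-1, (15|17)=+1; sign (−1)^0·-1^1·+1^0 = -1.
(a,b)_37: α=1, u≡18; β=1, v≡30 (mod 37); (18|37)=-1, (30|37)=+1; sign (−1)^0·-1^1·+1^1 = -1.
(a,b)_13: α=1, u≡9; β=1, v≡10 (mod 13); (9|13)=+1, (10|13)=+1; sign (−1)^0·+1^1·+1^1 = +1.
(a,b)_∞: sgn(-342953)=−, sgn(-376142)=−, so -1.
(a,b)_23: α=1, u≡16; β=1, v≡15 (mod 23); (16|23)=+1, (15|23)=-1; sign (−1)^1·+1^1·-1^1 = +1.
(a,b)_2: α=0, β=-9; u≡7, v≡1 (mod 8); ε(u)ε(v)=1·0, αω(v)=0·0, βω(u)=-9·0; sum ≡ 0  ⇒  +1.
(a,b)_3: α=0, u≡1; β=2, v≡1 (mod 3); (1|3)=+1, (1|3)=+1; sign (−1)^0·+1^2·+1^0 = +1.
(a,b)_31: α=1, u≡4; β=0, v≡22 (mod 31); (4|31)=+1, (22|31)=-1; sign (−1)^0·+1^0·-1^1 = -1.
(a,b)_7: α=0, u≡5; β=2, v≡3 (mod 7); (5|7)=-1, (3|7)=-1; sign (−1)^0·-1^2·-1^0 = +1.
Ram(-342953, -376142) = {17, 31, 37, ∞}; no ℚ_17-point on the conic.

[17, 31, 37, inf]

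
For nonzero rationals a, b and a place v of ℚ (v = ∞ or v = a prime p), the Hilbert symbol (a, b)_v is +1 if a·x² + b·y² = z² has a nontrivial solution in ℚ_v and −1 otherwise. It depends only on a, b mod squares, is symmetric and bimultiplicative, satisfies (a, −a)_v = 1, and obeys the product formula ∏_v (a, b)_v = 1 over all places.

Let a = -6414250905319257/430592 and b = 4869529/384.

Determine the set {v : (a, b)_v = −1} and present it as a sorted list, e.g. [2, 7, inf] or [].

(a, b) ≡ (-946, 80934) mod (ℚ^×)²; places V = {2, 3, 7, 11, 13, 19, 29, 41, 43, 47, ∞}.
(a,b)_2: α=-9, β=-7; u≡7, v≡3 (mod 8); ε(u)ε(v)=1·1, αω(v)=-9·1, βω(u)=-7·0; sum ≡ 0  ⇒  +1.
(a,b)_29: α=-2, u≡3; β=0, v≡24 (mod 29); (3|29)=-1, (24|29)=+1; sign (−1)^0·-1^0·+1^-2 = +1.
(a,b)_∞: sgn(-946)=−, sgn(80934)=+, so +1.
(a,b)_19: α=0, u≡7; β=2, v≡14 (mod 19); (7|19)=+1, (14|19)=-1; sign (−1)^0·+1^2·-1^0 = +1.
(a,b)_7: α=4, u≡3; β=1, v≡6 (mod 7); (3|7)=-1, (6|7)=-1; sign (−1)^0·-1^1·-1^4 = -1.
(a,b)_43: α=1, u≡10; β=0, v≡2 (mod 43); (10|43)=+1, (2|43)=-1; sign (−1)^0·+1^0·-1^1 = -1.
(a,b)_3: α=2, u≡2; β=-1, v≡2 (mod 3); (2|3)=-1, (2|3)=-1; sign (−1)^0·-1^-1·-1^2 = -1.
(a,b)_13: α=2, u≡10; β=0, v≡4 (mod 13); (10|13)=+1, (4|13)=+1; sign (−1)^0·+1^0·+1^2 = +1.
(a,b)_41: α=2, u≡28; β=1, v≡35 (mod 41); (28|41)=-1, (35|41)=-1; sign (−1)^0·-1^1·-1^2 = -1.
(a,b)_47: α=2, u≡39; β=1, v≡20 (mod 47); (39|47)=-1, (20|47)=-1; sign (−1)^0·-1^1·-1^2 = -1.
(a,b)_11: α=1, u≡10; β=0, v≡6 (mod 11); (10|11)=-1, (6|11)=-1; sign (−1)^0·-1^0·-1^1 = -1.
Ram(-946, 80934) = {3, 7, 11, 41, 43, 47}; no ℚ_3-point on the conic.

[3, 7, 11, 41, 43, 47]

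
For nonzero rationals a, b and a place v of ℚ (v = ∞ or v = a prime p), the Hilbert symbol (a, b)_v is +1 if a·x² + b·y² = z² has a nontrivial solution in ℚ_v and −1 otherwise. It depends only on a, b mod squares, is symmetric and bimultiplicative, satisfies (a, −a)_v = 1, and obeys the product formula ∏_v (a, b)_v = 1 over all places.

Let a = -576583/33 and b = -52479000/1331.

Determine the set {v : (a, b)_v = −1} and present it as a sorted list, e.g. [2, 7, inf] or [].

[3, 11, 17, inf]

(a, b) ≡ (-231, -13090) mod (ℚ^×)²; places V = {2, 3, 5, 7, 11, 17, 41, ∞}.
(a,b)_41: α=2, u≡7; β=0, v≡3 (mod 41); (7|41)=-1, (3|41)=-1; sign (−1)^0·-1^0·-1^2 = +1.
(a,b)_3: α=-1, u≡1; β=2, v≡2 (mod 3); (1|3)=+1, (2|3)=-1; sign (−1)^0·+1^2·-1^-1 = -1.
(a,b)_7: α=3, u≡4; β=3, v≡6 (mod 7); (4|7)=+1, (6|7)=-1; sign (−1)^1·+1^3·-1^3 = +1.
(a,b)_5: α=0, u≡4; β=3, v≡3 (mod 5); (4|5)=+1, (3|5)=-1; sign (−1)^0·+1^3·-1^0 = +1.
(a,b)_11: α=-1, u≡5; β=-3, v≡9 (mod 11); (5|11)=+1, (9|11)=+1; sign (−1)^1·+1^-3·+1^-1 = -1.
(a,b)_∞: sgn(-231)=−, sgn(-13090)=−, so -1.
(a,b)_2: α=0, β=3; u≡1, v≡7 (mod 8); ε(u)ε(v)=0·1, αω(v)=0·0, βω(u)=3·0; sum ≡ 0  ⇒  +1.
(a,b)_17: α=0, u≡11; β=1, v≡6 (mod 17); (11|17)=-1, (6|17)=-1; sign (−1)^0·-1^1·-1^0 = -1.
Ram(-231, -13090) = {3, 11, 17, ∞}; no ℚ_3-point on the conic.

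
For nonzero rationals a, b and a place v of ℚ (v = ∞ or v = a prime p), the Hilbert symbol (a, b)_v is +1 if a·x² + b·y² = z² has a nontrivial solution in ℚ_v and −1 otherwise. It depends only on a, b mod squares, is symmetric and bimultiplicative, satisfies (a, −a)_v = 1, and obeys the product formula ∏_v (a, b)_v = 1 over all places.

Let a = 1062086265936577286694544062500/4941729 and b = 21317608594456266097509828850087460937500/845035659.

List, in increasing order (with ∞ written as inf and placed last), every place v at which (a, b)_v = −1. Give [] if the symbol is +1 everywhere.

(a, b) ≡ (274505, 22359029) mod (ℚ^×)²; places V = {2, 3, 5, 7, 11, 13, 17, 19, 23, 29, 31, ∞}.
(a,b)_11: α=1, u≡7; β=1, v≡3 (mod 11); (7|11)=-1, (3|11)=+1; sign (−1)^1·-1^1·+1^1 = +1.
(a,b)_∞: sgn(274505)=+, sgn(22359029)=+, so +1.
(a,b)_2: α=2, β=2; u≡1, v≡5 (mod 8); ε(u)ε(v)=0·0, αω(v)=2·1, βω(u)=2·0; sum ≡ 0  ⇒  +1.
(a,b)_23: α=3, u≡14; β=4, v≡9 (mod 23); (14|23)=-1, (9|23)=+1; sign (−1)^0·-1^4·+1^3 = +1.
(a,b)_29: α=2, u≡9; β=3, v≡20 (mod 29); (9|29)=+1, (20|29)=+1; sign (−1)^0·+1^3·+1^2 = +1.
(a,b)_17: α=6, u≡3; β=9, v≡9 (mod 17); (3|17)=-1, (9|17)=+1; sign (−1)^0·-1^9·+1^6 = -1.
(a,b)_7: α=9, u≡1; β=11, v≡3 (mod 7); (1|7)=+1, (3|7)=-1; sign (−1)^1·+1^11·-1^9 = +1.
(a,b)_3: α=-4, u≡2; β=-6, v≡2 (mod 3); (2|3)=-1, (2|3)=-1; sign (−1)^0·-1^-6·-1^-4 = +1.
(a,b)_5: α=7, u≡1; β=10, v≡4 (mod 5); (1|5)=+1, (4|5)=+1; sign (−1)^0·+1^10·+1^7 = +1.
(a,b)_19: α=-2, u≡10; β=-3, v≡17 (mod 19); (10|19)=-1, (17|19)=+1; sign (−1)^0·-1^-3·+1^-2 = -1.
(a,b)_13: α=-2, u≡1; β=-2, v≡9 (mod 13); (1|13)=+1, (9|13)=+1; sign (−1)^0·+1^-2·+1^-2 = +1.
(a,b)_31: α=1, u≡1; β=1, v≡22 (mod 31); (1|31)=+1, (22|31)=-1; sign (−1)^1·+1^1·-1^1 = +1.
(274505, 22359029 / ℚ) ramifies at {17, 19}: a division algebra.

[17, 19]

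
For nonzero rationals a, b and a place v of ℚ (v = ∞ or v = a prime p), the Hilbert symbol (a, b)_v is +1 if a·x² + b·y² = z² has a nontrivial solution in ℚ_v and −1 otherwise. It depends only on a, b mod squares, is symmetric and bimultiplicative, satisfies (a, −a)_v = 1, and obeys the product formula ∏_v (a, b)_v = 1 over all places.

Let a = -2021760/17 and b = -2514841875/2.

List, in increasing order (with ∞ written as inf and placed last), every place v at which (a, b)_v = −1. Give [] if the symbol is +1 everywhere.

[3, 7, 17, inf]

(a, b) ≡ (-6630, -3094) mod (ℚ^×)²; places V = {2, 3, 5, 7, 13, 17, ∞}.
(a,b)_5: α=1, u≡4; β=4, v≡4 (mod 5); (4|5)=+1, (4|5)=+1; sign (−1)^0·+1^4·+1^1 = +1.
(a,b)_7: α=0, u≡5; β=1, v≡5 (mod 7); (5|7)=-1, (5|7)=-1; sign (−1)^0·-1^1·-1^0 = -1.
(a,b)_2: α=7, β=-1; u≡5, v≡5 (mod 8); ε(u)ε(v)=0·0, αω(v)=7·1, βω(u)=-1·1; sum ≡ 0  ⇒  +1.
(a,b)_3: α=5, u≡1; β=2, v≡2 (mod 3); (1|3)=+1, (2|3)=-1; sign (−1)^0·+1^2·-1^5 = -1.
(a,b)_∞: sgn(-6630)=−, sgn(-3094)=−, so -1.
(a,b)_17: α=-1, u≡16; β=3, v≡6 (mod 17); (16|17)=+1, (6|17)=-1; sign (−1)^0·+1^3·-1^-1 = -1.
(a,b)_13: α=1, u≡3; β=1, v≡12 (mod 13); (3|13)=+1, (12|13)=+1; sign (−1)^0·+1^1·+1^1 = +1.
(-6630, -3094 / ℚ) ramifies at {3, 7, 17, ∞}: a division algebra.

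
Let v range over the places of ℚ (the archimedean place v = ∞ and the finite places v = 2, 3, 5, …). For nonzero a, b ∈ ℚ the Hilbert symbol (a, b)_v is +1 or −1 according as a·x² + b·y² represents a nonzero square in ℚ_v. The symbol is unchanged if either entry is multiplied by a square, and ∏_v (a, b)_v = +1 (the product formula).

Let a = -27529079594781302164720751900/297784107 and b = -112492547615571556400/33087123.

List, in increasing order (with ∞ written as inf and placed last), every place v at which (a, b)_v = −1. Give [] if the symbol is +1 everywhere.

[2, 3, 31, inf]

Mod squares: a ≡ -1503717, b ≡ -33. Check v ∈ {∞, 2, 3, 5, 11, 17, 19, 23, 29, 31, 37, 41}.
v=5: a=5^2·(≡2), b=5^2·(≡3) mod 5; (2|5)=-1, (3|5)=-1; (−1)^{2·2·2}·(-1)^2·(-1)^2 = +1.
v=17: a=17^2·(≡1), b=17^0·(≡16) mod 17; (1|17)=+1, (16|17)=+1; (−1)^{2·0·8}·(+1)^0·(+1)^2 = +1.
v=19: a=19^3·(≡5), b=19^2·(≡7) mod 19; (5|19)=+1, (7|19)=+1; (−1)^{3·2·9}·(+1)^2·(+1)^3 = +1.
v=31: a=31^3·(≡2), b=31^2·(≡24) mod 31; (2|31)=+1, (24|31)=-1; (−1)^{3·2·15}·(+1)^2·(-1)^3 = -1.
v=37: a=37^1·(≡6), b=37^2·(≡34) mod 37; (6|37)=-1, (34|37)=+1; (−1)^{1·2·18}·(-1)^2·(+1)^1 = +1.
v=∞: -1503717 < 0 and -33 < 0  ⇒  (a,b)_∞ = -1.
v=11: a=11^4·(≡9), b=11^3·(≡10) mod 11; (9|11)=+1, (10|11)=-1; (−1)^{4·3·5}·(+1)^3·(-1)^4 = +1.
v=29: a=29^4·(≡4), b=29^2·(≡16) mod 29; (4|29)=+1, (16|29)=+1; (−1)^{4·2·14}·(+1)^2·(+1)^4 = +1.
v=3: a=3^-11·(≡1), b=3^-9·(≡1) mod 3; (1|3)=+1, (1|3)=+1; (−1)^{-11·-9·1}·(+1)^-9·(+1)^-11 = -1.
v=41: a=41^-2·(≡31), b=41^-2·(≡2) mod 41; (31|41)=+1, (2|41)=+1; (−1)^{-2·-2·20}·(+1)^-2·(+1)^-2 = +1.
v=2: v_2(a)=2, v_2(b)=4; units ≡ 3, 7 (mod 8); ε·ε+αω+βω = 1·1+2·0+4·1 ≡ 1  ⇒  (a,b)_2 = -1.
v=23: a=23^3·(≡5), b=23^2·(≡1) mod 23; (5|23)=-1, (1|23)=+1; (−1)^{3·2·11}·(-1)^2·(+1)^3 = +1.
(-1503717, -33 / ℚ) ramifies at {2, 3, 31, ∞}: a division algebra.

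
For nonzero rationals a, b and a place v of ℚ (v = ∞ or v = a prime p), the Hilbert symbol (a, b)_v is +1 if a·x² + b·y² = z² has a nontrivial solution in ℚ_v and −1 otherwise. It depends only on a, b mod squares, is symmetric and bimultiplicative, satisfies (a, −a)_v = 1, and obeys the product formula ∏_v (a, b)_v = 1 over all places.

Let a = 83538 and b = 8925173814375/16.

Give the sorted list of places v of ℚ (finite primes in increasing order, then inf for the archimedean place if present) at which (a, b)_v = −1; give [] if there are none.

(a, b) ≡ (9282, 663) mod (ℚ^×)²; places V = {2, 3, 5, 7, 13, 17, ∞}.
(a,b)_13: α=1, u≡4; β=3, v≡1 (mod 13); (4|13)=+1, (1|13)=+1; sign (−1)^0·+1^3·+1^1 = +1.
(a,b)_2: α=1, β=-4; u≡1, v≡7 (mod 8); ε(u)ε(v)=0·1, αω(v)=1·0, βω(u)=-4·0; sum ≡ 0  ⇒  +1.
(a,b)_7: α=1, u≡6; β=2, v≡6 (mod 7); (6|7)=-1, (6|7)=-1; sign (−1)^0·-1^2·-1^1 = -1.
(a,b)_∞: sgn(9282)=+, sgn(663)=+, so +1.
(a,b)_17: α=1, u≡1; β=3, v≡3 (mod 17); (1|17)=+1, (3|17)=-1; sign (−1)^0·+1^3·-1^1 = -1.
(a,b)_3: α=3, u≡1; β=3, v≡2 (mod 3); (1|3)=+1, (2|3)=-1; sign (−1)^1·+1^3·-1^3 = +1.
(a,b)_5: α=0, u≡3; β=4, v≡3 (mod 5); (3|5)=-1, (3|5)=-1; sign (−1)^0·-1^4·-1^0 = +1.
|Ram(9282, 663)| = 2, even; anisotropic at {7, 17}.

[7, 17]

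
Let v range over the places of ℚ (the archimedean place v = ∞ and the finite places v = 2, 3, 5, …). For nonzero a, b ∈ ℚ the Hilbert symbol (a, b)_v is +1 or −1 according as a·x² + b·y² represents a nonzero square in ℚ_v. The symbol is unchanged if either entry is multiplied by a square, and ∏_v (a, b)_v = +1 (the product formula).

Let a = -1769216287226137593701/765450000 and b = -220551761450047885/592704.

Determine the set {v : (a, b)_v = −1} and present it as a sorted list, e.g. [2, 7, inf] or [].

[2, 3, 5, inf]

Mod squares: a ≡ -23205, b ≡ -1785. Check v ∈ {∞, 2, 3, 5, 7, 11, 13, 17, 47, 53}.
v=3: a=3^-7·(≡2), b=3^-3·(≡2) mod 3; (2|3)=-1, (2|3)=-1; (−1)^{-7·-3·1}·(-1)^-3·(-1)^-7 = -1.
v=∞: -23205 < 0 and -1785 < 0  ⇒  (a,b)_∞ = -1.
v=13: a=13^7·(≡12), b=13^4·(≡1) mod 13; (12|13)=+1, (1|13)=+1; (−1)^{7·4·6}·(+1)^4·(+1)^7 = +1.
v=53: a=53^2·(≡24), b=53^2·(≡36) mod 53; (24|53)=+1, (36|53)=+1; (−1)^{2·2·26}·(+1)^2·(+1)^2 = +1.
v=2: v_2(a)=-4, v_2(b)=-6; units ≡ 3, 7 (mod 8); ε·ε+αω+βω = 1·1+-4·0+-6·1 ≡ 1  ⇒  (a,b)_2 = -1.
v=5: a=5^-5·(≡1), b=5^1·(≡2) mod 5; (1|5)=+1, (2|5)=-1; (−1)^{-5·1·2}·(+1)^1·(-1)^-5 = -1.
v=17: a=17^1·(≡7), b=17^1·(≡5) mod 17; (7|17)=-1, (5|17)=-1; (−1)^{1·1·8}·(-1)^1·(-1)^1 = +1.
v=11: a=11^2·(≡3), b=11^4·(≡6) mod 11; (3|11)=+1, (6|11)=-1; (−1)^{2·4·5}·(+1)^4·(-1)^2 = +1.
v=7: a=7^-1·(≡6), b=7^-3·(≡4) mod 7; (6|7)=-1, (4|7)=+1; (−1)^{-1·-3·3}·(-1)^-3·(+1)^-1 = +1.
v=47: a=47^4·(≡31), b=47^2·(≡17) mod 47; (31|47)=-1, (17|47)=+1; (−1)^{4·2·23}·(-1)^2·(+1)^4 = +1.
|Ram(-23205, -1785)| = 4, even; anisotropic at {2, 3, 5, ∞}.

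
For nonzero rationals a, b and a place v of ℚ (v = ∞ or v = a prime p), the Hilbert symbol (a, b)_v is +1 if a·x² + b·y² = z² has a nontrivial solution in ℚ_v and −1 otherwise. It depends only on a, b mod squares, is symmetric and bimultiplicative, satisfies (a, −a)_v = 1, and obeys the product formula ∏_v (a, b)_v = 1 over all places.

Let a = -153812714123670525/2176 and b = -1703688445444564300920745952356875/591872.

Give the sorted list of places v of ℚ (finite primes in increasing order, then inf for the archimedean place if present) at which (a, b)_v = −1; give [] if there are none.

(a, b) ≡ (-1027786, -1302) mod (ℚ^×)²; places V = {2, 3, 5, 7, 11, 17, 19, 31, 37, 43, 53, ∞}.
(a,b)_19: α=1, u≡14; β=0, v≡6 (mod 19); (14|19)=-1, (6|19)=+1; sign (−1)^0·-1^0·+1^1 = +1.
(a,b)_3: α=6, u≡2; β=17, v≡1 (mod 3); (2|3)=-1, (1|3)=+1; sign (−1)^0·-1^17·+1^6 = -1.
(a,b)_∞: sgn(-1027786)=−, sgn(-1302)=−, so -1.
(a,b)_7: α=4, u≡6; β=7, v≡6 (mod 7); (6|7)=-1, (6|7)=-1; sign (−1)^0·-1^7·-1^4 = -1.
(a,b)_17: α=-1, u≡10; β=-2, v≡7 (mod 17); (10|17)=-1, (7|17)=-1; sign (−1)^0·-1^-2·-1^-1 = -1.
(a,b)_11: α=2, u≡10; β=2, v≡2 (mod 11); (10|11)=-1, (2|11)=-1; sign (−1)^0·-1^2·-1^2 = +1.
(a,b)_5: α=2, u≡4; β=4, v≡2 (mod 5); (4|5)=+1, (2|5)=-1; sign (−1)^0·+1^4·-1^2 = +1.
(a,b)_2: α=-7, β=-11; u≡3, v≡5 (mod 8); ε(u)ε(v)=1·0, αω(v)=-7·1, βω(u)=-11·1; sum ≡ 0  ⇒  +1.
(a,b)_53: α=0, u≡15; β=2, v≡32 (mod 53); (15|53)=+1, (32|53)=-1; sign (−1)^0·+1^2·-1^0 = +1.
(a,b)_31: α=2, u≡9; β=3, v≡4 (mod 31); (9|31)=+1, (4|31)=+1; sign (−1)^0·+1^3·+1^2 = +1.
(a,b)_37: α=1, u≡27; β=2, v≡1 (mod 37); (27|37)=+1, (1|37)=+1; sign (−1)^0·+1^2·+1^1 = +1.
(a,b)_43: α=1, u≡35; β=2, v≡17 (mod 43); (35|43)=+1, (17|43)=+1; sign (−1)^0·+1^2·+1^1 = +1.
(-1027786, -1302 / ℚ) ramifies at {3, 7, 17, ∞}: a division algebra.

[3, 7, 17, inf]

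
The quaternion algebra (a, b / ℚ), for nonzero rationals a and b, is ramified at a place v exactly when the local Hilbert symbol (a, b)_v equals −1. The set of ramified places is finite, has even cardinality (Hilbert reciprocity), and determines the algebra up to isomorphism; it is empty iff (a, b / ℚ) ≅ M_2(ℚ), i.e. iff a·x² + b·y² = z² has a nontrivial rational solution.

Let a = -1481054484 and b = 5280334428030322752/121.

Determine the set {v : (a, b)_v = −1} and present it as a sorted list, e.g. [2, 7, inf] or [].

[3, 13]

Mod squares: a ≡ -21, b ≡ 29393. Check v ∈ {∞, 2, 3, 7, 11, 13, 17, 19}.
v=∞: -21 < 0 and 29393 > 0  ⇒  (a,b)_∞ = +1.
v=2: v_2(a)=2, v_2(b)=6; units ≡ 3, 1 (mod 8); ε·ε+αω+βω = 1·0+2·0+6·1 ≡ 0  ⇒  (a,b)_2 = +1.
v=7: a=7^1·(≡2), b=7^3·(≡3) mod 7; (2|7)=+1, (3|7)=-1; (−1)^{1·3·3}·(+1)^3·(-1)^1 = +1.
v=11: a=11^0·(≡3), b=11^-2·(≡3) mod 11; (3|11)=+1, (3|11)=+1; (−1)^{0·-2·5}·(+1)^-2·(+1)^0 = +1.
v=17: a=17^2·(≡13), b=17^3·(≡7) mod 17; (13|17)=+1, (7|17)=-1; (−1)^{2·3·8}·(+1)^3·(-1)^2 = +1.
v=13: a=13^2·(≡2), b=13^3·(≡3) mod 13; (2|13)=-1, (3|13)=+1; (−1)^{2·3·6}·(-1)^3·(+1)^2 = -1.
v=3: a=3^1·(≡2), b=3^2·(≡2) mod 3; (2|3)=-1, (2|3)=-1; (−1)^{1·2·1}·(-1)^2·(-1)^1 = -1.
v=19: a=19^2·(≡7), b=19^5·(≡10) mod 19; (7|19)=+1, (10|19)=-1; (−1)^{2·5·9}·(+1)^5·(-1)^2 = +1.
(-21, 29393 / ℚ) ramifies at {3, 13}: a division algebra.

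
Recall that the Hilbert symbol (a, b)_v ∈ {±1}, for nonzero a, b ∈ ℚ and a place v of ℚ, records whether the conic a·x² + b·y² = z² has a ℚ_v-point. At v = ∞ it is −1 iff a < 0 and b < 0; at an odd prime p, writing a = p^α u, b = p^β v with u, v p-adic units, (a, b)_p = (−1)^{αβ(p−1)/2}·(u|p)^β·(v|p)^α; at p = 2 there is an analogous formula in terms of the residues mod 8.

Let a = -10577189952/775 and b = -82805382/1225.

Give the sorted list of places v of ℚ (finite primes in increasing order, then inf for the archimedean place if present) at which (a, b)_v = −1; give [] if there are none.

[7, 23, 29, inf]

(a, b) ≡ (-119567, -76038) mod (ℚ^×)²; places V = {2, 3, 5, 7, 11, 19, 23, 29, 31, ∞}.
(a,b)_29: α=1, u≡1; β=1, v≡14 (mod 29); (1|29)=+1, (14|29)=-1; sign (−1)^0·+1^1·-1^1 = -1.
(a,b)_7: α=1, u≡5; β=-2, v≡3 (mod 7); (5|7)=-1, (3|7)=-1; sign (−1)^0·-1^-2·-1^1 = -1.
(a,b)_31: α=-1, u≡20; β=0, v≡9 (mod 31); (20|31)=+1, (9|31)=+1; sign (−1)^0·+1^0·+1^-1 = +1.
(a,b)_∞: sgn(-119567)=−, sgn(-76038)=−, so -1.
(a,b)_2: α=6, β=1; u≡1, v≡5 (mod 8); ε(u)ε(v)=0·0, αω(v)=6·1, βω(u)=1·0; sum ≡ 0  ⇒  +1.
(a,b)_23: α=2, u≡14; β=1, v≡8 (mod 23); (14|23)=-1, (8|23)=+1; sign (−1)^0·-1^1·+1^2 = -1.
(a,b)_19: α=1, u≡15; β=1, v≡11 (mod 19); (15|19)=-1, (11|19)=+1; sign (−1)^1·-1^1·+1^1 = +1.
(a,b)_5: α=-2, u≡3; β=-2, v≡2 (mod 5); (3|5)=-1, (2|5)=-1; sign (−1)^0·-1^-2·-1^-2 = +1.
(a,b)_11: α=0, u≡9; β=2, v≡3 (mod 11); (9|11)=+1, (3|11)=+1; sign (−1)^0·+1^2·+1^0 = +1.
(a,b)_3: α=4, u≡1; β=3, v≡1 (mod 3); (1|3)=+1, (1|3)=+1; sign (−1)^0·+1^3·+1^4 = +1.
(-119567, -76038 / ℚ) ramifies at {7, 23, 29, ∞}: a division algebra.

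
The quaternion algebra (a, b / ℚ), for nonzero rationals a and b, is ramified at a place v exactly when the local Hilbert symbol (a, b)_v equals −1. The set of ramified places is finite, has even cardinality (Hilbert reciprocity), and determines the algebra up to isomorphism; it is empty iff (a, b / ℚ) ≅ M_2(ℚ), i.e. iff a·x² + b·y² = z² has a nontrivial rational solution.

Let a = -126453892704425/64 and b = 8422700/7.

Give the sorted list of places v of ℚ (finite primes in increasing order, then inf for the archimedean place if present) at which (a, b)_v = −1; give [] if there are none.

Mod squares: a ≡ -713, b ≡ 589589. Check v ∈ {∞, 2, 5, 7, 11, 13, 19, 23, 31}.
v=31: a=31^3·(≡10), b=31^1·(≡20) mod 31; (10|31)=+1, (20|31)=+1; (−1)^{3·1·15}·(+1)^1·(+1)^3 = -1.
v=23: a=23^1·(≡17), b=23^0·(≡11) mod 23; (17|23)=-1, (11|23)=-1; (−1)^{1·0·11}·(-1)^0·(-1)^1 = -1.
v=2: v_2(a)=-6, v_2(b)=2; units ≡ 7, 5 (mod 8); ε·ε+αω+βω = 1·0+-6·1+2·0 ≡ 0  ⇒  (a,b)_2 = +1.
v=∞: -713 < 0 and 589589 > 0  ⇒  (a,b)_∞ = +1.
v=11: a=11^2·(≡8), b=11^1·(≡8) mod 11; (8|11)=-1, (8|11)=-1; (−1)^{2·1·5}·(-1)^1·(-1)^2 = -1.
v=13: a=13^2·(≡11), b=13^1·(≡12) mod 13; (11|13)=-1, (12|13)=+1; (−1)^{2·1·6}·(-1)^1·(+1)^2 = -1.
v=5: a=5^2·(≡2), b=5^2·(≡4) mod 5; (2|5)=-1, (4|5)=+1; (−1)^{2·2·2}·(-1)^2·(+1)^2 = +1.
v=7: a=7^0·(≡1), b=7^-1·(≡6) mod 7; (1|7)=+1, (6|7)=-1; (−1)^{0·-1·3}·(+1)^-1·(-1)^0 = +1.
v=19: a=19^2·(≡9), b=19^1·(≡7) mod 19; (9|19)=+1, (7|19)=+1; (−1)^{2·1·9}·(+1)^1·(+1)^2 = +1.
|Ram(-713, 589589)| = 4, even; anisotropic at {11, 13, 23, 31}.

[11, 13, 23, 31]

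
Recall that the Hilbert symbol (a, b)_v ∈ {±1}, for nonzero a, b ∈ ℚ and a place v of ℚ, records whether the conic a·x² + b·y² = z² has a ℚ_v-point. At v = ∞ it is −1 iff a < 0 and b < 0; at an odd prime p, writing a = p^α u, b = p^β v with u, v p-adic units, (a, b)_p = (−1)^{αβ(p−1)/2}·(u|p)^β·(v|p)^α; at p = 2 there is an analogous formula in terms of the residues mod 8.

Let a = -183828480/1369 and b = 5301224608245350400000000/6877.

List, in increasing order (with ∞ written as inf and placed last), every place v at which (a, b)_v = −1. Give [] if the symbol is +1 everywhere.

(a, b) ≡ (-2805, 78) mod (ℚ^×)²; places V = {2, 3, 5, 7, 11, 13, 17, 23, 37, ∞}.
(a,b)_11: α=1, u≡3; β=4, v≡3 (mod 11); (3|11)=+1, (3|11)=+1; sign (−1)^0·+1^4·+1^1 = +1.
(a,b)_37: α=-2, u≡26; β=0, v≡10 (mod 37); (26|37)=+1, (10|37)=+1; sign (−1)^0·+1^0·+1^-2 = +1.
(a,b)_∞: sgn(-2805)=−, sgn(78)=+, so +1.
(a,b)_23: α=0, u≡18; β=-2, v≡13 (mod 23); (18|23)=+1, (13|23)=+1; sign (−1)^0·+1^-2·+1^0 = +1.
(a,b)_17: α=1, u≡10; β=4, v≡12 (mod 17); (10|17)=-1, (12|17)=-1; sign (−1)^0·-1^4·-1^1 = -1.
(a,b)_13: α=0, u≡12; β=-1, v≡2 (mod 13); (12|13)=+1, (2|13)=-1; sign (−1)^0·+1^-1·-1^0 = +1.
(a,b)_3: α=1, u≡1; β=3, v≡2 (mod 3); (1|3)=+1, (2|3)=-1; sign (−1)^1·+1^3·-1^1 = +1.
(a,b)_2: α=16, β=23; u≡3, v≡7 (mod 8); ε(u)ε(v)=1·1, αω(v)=16·0, βω(u)=23·1; sum ≡ 0  ⇒  +1.
(a,b)_5: α=1, u≡1; β=8, v≡2 (mod 5); (1|5)=+1, (2|5)=-1; sign (−1)^0·+1^8·-1^1 = -1.
(a,b)_7: α=0, u≡1; β=2, v≡1 (mod 7); (1|7)=+1, (1|7)=+1; sign (−1)^0·+1^2·+1^0 = +1.
|Ram(-2805, 78)| = 2, even; anisotropic at {5, 17}.

[5, 17]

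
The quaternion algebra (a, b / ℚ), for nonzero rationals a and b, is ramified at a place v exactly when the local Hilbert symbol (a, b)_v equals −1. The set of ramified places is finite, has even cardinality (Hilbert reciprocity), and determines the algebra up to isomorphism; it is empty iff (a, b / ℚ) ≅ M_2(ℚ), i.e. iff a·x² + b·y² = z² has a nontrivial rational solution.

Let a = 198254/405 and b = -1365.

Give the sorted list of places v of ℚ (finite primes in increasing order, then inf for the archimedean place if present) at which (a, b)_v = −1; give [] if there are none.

[5, 13]

Mod squares: a ≡ 70, b ≡ -1365. Check v ∈ {∞, 2, 3, 5, 7, 13, 17}.
v=3: a=3^-4·(≡1), b=3^1·(≡1) mod 3; (1|3)=+1, (1|3)=+1; (−1)^{-4·1·1}·(+1)^1·(+1)^-4 = +1.
v=∞: 70 > 0 and -1365 < 0  ⇒  (a,b)_∞ = +1.
v=17: a=17^2·(≡15), b=17^0·(≡12) mod 17; (15|17)=+1, (12|17)=-1; (−1)^{2·0·8}·(+1)^0·(-1)^2 = +1.
v=13: a=13^0·(≡2), b=13^1·(≡12) mod 13; (2|13)=-1, (12|13)=+1; (−1)^{0·1·6}·(-1)^1·(+1)^0 = -1.
v=7: a=7^3·(≡3), b=7^1·(≡1) mod 7; (3|7)=-1, (1|7)=+1; (−1)^{3·1·3}·(-1)^1·(+1)^3 = +1.
v=5: a=5^-1·(≡4), b=5^1·(≡2) mod 5; (4|5)=+1, (2|5)=-1; (−1)^{-1·1·2}·(+1)^1·(-1)^-1 = -1.
v=2: v_2(a)=1, v_2(b)=0; units ≡ 3, 3 (mod 8); ε·ε+αω+βω = 1·1+1·1+0·1 ≡ 0  ⇒  (a,b)_2 = +1.
Ram(70, -1365) = {5, 13}; no ℚ_5-point on the conic.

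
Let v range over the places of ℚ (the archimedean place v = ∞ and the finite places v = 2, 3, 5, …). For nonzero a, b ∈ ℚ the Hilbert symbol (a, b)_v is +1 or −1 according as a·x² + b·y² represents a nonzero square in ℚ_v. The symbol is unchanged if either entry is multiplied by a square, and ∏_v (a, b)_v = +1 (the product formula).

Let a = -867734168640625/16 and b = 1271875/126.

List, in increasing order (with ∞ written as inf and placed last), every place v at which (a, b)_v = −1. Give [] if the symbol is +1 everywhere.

Mod squares: a ≡ -335257, b ≡ 28490. Check v ∈ {∞, 2, 3, 5, 7, 11, 13, 17, 37, 41}.
v=3: a=3^0·(≡2), b=3^-2·(≡2) mod 3; (2|3)=-1, (2|3)=-1; (−1)^{0·-2·1}·(-1)^-2·(-1)^0 = +1.
v=7: a=7^0·(≡4), b=7^-1·(≡6) mod 7; (4|7)=+1, (6|7)=-1; (−1)^{0·-1·3}·(+1)^-1·(-1)^0 = +1.
v=∞: -335257 < 0 and 28490 > 0  ⇒  (a,b)_∞ = +1.
v=5: a=5^6·(≡2), b=5^5·(≡2) mod 5; (2|5)=-1, (2|5)=-1; (−1)^{6·5·2}·(-1)^5·(-1)^6 = -1.
v=11: a=11^2·(≡5), b=11^1·(≡3) mod 11; (5|11)=+1, (3|11)=+1; (−1)^{2·1·5}·(+1)^1·(+1)^2 = +1.
v=13: a=13^1·(≡10), b=13^0·(≡8) mod 13; (10|13)=+1, (8|13)=-1; (−1)^{1·0·6}·(+1)^0·(-1)^1 = -1.
v=37: a=37^3·(≡9), b=37^1·(≡10) mod 37; (9|37)=+1, (10|37)=+1; (−1)^{3·1·18}·(+1)^1·(+1)^3 = +1.
v=2: v_2(a)=-4, v_2(b)=-1; units ≡ 7, 5 (mod 8); ε·ε+αω+βω = 1·0+-4·1+-1·0 ≡ 0  ⇒  (a,b)_2 = +1.
v=17: a=17^1·(≡2), b=17^0·(≡15) mod 17; (2|17)=+1, (15|17)=+1; (−1)^{1·0·8}·(+1)^0·(+1)^1 = +1.
v=41: a=41^1·(≡21), b=41^0·(≡32) mod 41; (21|41)=+1, (32|41)=+1; (−1)^{1·0·20}·(+1)^0·(+1)^1 = +1.
Ram(-335257, 28490) = {5, 13}; no ℚ_5-point on the conic.

[5, 13]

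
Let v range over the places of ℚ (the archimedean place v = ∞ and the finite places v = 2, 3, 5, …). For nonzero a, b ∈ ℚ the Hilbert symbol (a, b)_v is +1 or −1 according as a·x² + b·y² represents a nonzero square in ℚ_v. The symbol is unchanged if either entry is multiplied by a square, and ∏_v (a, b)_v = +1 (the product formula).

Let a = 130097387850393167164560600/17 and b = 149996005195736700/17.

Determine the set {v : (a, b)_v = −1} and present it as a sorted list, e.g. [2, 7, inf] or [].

Mod squares: a ≡ 266662, b ≡ 6685349671. Check v ∈ {∞, 2, 3, 5, 7, 11, 13, 17, 19, 23, 29, 31}.
v=29: a=29^2·(≡7), b=29^1·(≡25) mod 29; (7|29)=+1, (25|29)=+1; (−1)^{2·1·14}·(+1)^1·(+1)^2 = +1.
v=31: a=31^5·(≡15), b=31^3·(≡27) mod 31; (15|31)=-1, (27|31)=-1; (−1)^{5·3·15}·(-1)^3·(-1)^5 = -1.
v=23: a=23^1·(≡12), b=23^1·(≡6) mod 23; (12|23)=+1, (6|23)=+1; (−1)^{1·1·11}·(+1)^1·(+1)^1 = -1.
v=13: a=13^2·(≡7), b=13^1·(≡1) mod 13; (7|13)=-1, (1|13)=+1; (−1)^{2·1·6}·(-1)^1·(+1)^2 = -1.
v=11: a=11^1·(≡1), b=11^1·(≡8) mod 11; (1|11)=+1, (8|11)=-1; (−1)^{1·1·5}·(+1)^1·(-1)^1 = +1.
v=17: a=17^-1·(≡11), b=17^-1·(≡7) mod 17; (11|17)=-1, (7|17)=-1; (−1)^{-1·-1·8}·(-1)^-1·(-1)^-1 = +1.
v=7: a=7^4·(≡1), b=7^3·(≡4) mod 7; (1|7)=+1, (4|7)=+1; (−1)^{4·3·3}·(+1)^3·(+1)^4 = +1.
v=5: a=5^2·(≡2), b=5^2·(≡4) mod 5; (2|5)=-1, (4|5)=+1; (−1)^{2·2·2}·(-1)^2·(+1)^2 = +1.
v=3: a=3^6·(≡1), b=3^4·(≡1) mod 3; (1|3)=+1, (1|3)=+1; (−1)^{6·4·1}·(+1)^4·(+1)^6 = +1.
v=∞: 266662 > 0 and 6685349671 > 0  ⇒  (a,b)_∞ = +1.
v=2: v_2(a)=3, v_2(b)=2; units ≡ 3, 7 (mod 8); ε·ε+αω+βω = 1·1+3·0+2·1 ≡ 1  ⇒  (a,b)_2 = -1.
v=19: a=19^2·(≡9), b=19^1·(≡3) mod 19; (9|19)=+1, (3|19)=-1; (−1)^{2·1·9}·(+1)^1·(-1)^2 = +1.
Ram(266662, 6685349671) = {2, 13, 23, 31}; no ℚ_2-point on the conic.

[2, 13, 23, 31]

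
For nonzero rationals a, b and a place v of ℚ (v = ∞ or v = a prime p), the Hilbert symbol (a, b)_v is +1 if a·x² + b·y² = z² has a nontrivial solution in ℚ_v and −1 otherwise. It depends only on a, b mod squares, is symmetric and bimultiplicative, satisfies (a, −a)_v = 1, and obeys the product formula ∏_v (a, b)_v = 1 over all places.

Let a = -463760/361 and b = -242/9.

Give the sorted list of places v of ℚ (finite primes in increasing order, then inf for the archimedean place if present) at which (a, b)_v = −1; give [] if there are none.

[2, 5, 31, inf]

(a, b) ≡ (-28985, -2) mod (ℚ^×)²; places V = {2, 3, 5, 11, 17, 19, 31, ∞}.
(a,b)_3: α=0, u≡1; β=-2, v≡1 (mod 3); (1|3)=+1, (1|3)=+1; sign (−1)^0·+1^-2·+1^0 = +1.
(a,b)_∞: sgn(-28985)=−, sgn(-2)=−, so -1.
(a,b)_2: α=4, β=1; u≡7, v≡7 (mod 8); ε(u)ε(v)=1·1, αω(v)=4·0, βω(u)=1·0; sum ≡ 1  ⇒  -1.
(a,b)_5: α=1, u≡3; β=0, v≡2 (mod 5); (3|5)=-1, (2|5)=-1; sign (−1)^0·-1^0·-1^1 = -1.
(a,b)_17: α=1, u≡14; β=0, v≡9 (mod 17); (14|17)=-1, (9|17)=+1; sign (−1)^0·-1^0·+1^1 = +1.
(a,b)_31: α=1, u≡27; β=0, v≡11 (mod 31); (27|31)=-1, (11|31)=-1; sign (−1)^0·-1^0·-1^1 = -1.
(a,b)_19: α=-2, u≡11; β=0, v≡9 (mod 19); (11|19)=+1, (9|19)=+1; sign (−1)^0·+1^0·+1^-2 = +1.
(a,b)_11: α=1, u≡4; β=2, v≡1 (mod 11); (4|11)=+1, (1|11)=+1; sign (−1)^0·+1^2·+1^1 = +1.
(-28985, -2 / ℚ) ramifies at {2, 5, 31, ∞}: a division algebra.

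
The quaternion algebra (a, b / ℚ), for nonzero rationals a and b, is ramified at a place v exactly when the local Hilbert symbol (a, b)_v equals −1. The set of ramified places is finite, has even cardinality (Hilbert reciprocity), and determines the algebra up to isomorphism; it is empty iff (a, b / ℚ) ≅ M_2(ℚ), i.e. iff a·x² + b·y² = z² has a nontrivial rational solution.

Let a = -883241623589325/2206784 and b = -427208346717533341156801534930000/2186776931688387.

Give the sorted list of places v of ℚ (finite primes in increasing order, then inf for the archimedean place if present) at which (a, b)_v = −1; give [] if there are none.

(a, b) ≡ (-3816813, -39) mod (ℚ^×)²; places V = {2, 3, 5, 7, 11, 13, 19, 23, 29, 31, 41, ∞}.
(a,b)_23: α=2, u≡10; β=4, v≡14 (mod 23); (10|23)=-1, (14|23)=-1; sign (−1)^0·-1^4·-1^2 = +1.
(a,b)_41: α=-1, u≡4; β=-2, v≡25 (mod 41); (4|41)=+1, (25|41)=+1; sign (−1)^0·+1^-2·+1^-1 = +1.
(a,b)_13: α=1, u≡4; β=3, v≡12 (mod 13); (4|13)=+1, (12|13)=+1; sign (−1)^0·+1^3·+1^1 = +1.
(a,b)_19: α=0, u≡3; β=2, v≡3 (mod 19); (3|19)=-1, (3|19)=-1; sign (−1)^0·-1^2·-1^0 = +1.
(a,b)_7: α=3, u≡6; β=6, v≡3 (mod 7); (6|7)=-1, (3|7)=-1; sign (−1)^0·-1^6·-1^3 = -1.
(a,b)_29: α=-2, u≡13; β=-6, v≡27 (mod 29); (13|29)=+1, (27|29)=-1; sign (−1)^0·+1^-6·-1^-2 = +1.
(a,b)_31: α=1, u≡2; β=4, v≡22 (mod 31); (2|31)=+1, (22|31)=-1; sign (−1)^0·+1^4·-1^1 = -1.
(a,b)_11: α=5, u≡9; β=6, v≡9 (mod 11); (9|11)=+1, (9|11)=+1; sign (−1)^0·+1^6·+1^5 = +1.
(a,b)_2: α=-6, β=4; u≡3, v≡1 (mod 8); ε(u)ε(v)=1·0, αω(v)=-6·0, βω(u)=4·1; sum ≡ 0  ⇒  +1.
(a,b)_3: α=1, u≡2; β=-7, v≡2 (mod 3); (2|3)=-1, (2|3)=-1; sign (−1)^1·-1^-7·-1^1 = -1.
(a,b)_5: α=2, u≡3; β=4, v≡1 (mod 5); (3|5)=-1, (1|5)=+1; sign (−1)^0·-1^4·+1^2 = +1.
(a,b)_∞: sgn(-3816813)=−, sgn(-39)=−, so -1.
Ram(-3816813, -39) = {3, 7, 31, ∞}; no ℚ_3-point on the conic.

[3, 7, 31, inf]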